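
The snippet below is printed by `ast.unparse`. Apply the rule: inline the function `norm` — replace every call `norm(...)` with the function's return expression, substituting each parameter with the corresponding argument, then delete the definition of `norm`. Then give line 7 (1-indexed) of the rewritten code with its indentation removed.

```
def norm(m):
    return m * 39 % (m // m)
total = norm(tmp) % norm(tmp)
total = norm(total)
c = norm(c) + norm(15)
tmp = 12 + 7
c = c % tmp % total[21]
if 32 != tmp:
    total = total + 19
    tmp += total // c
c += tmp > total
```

total = total + 19

Transformed code:
total = tmp * 39 % (tmp // tmp) % (tmp * 39 % (tmp // tmp))
total = total * 39 % (total // total)
c = c * 39 % (c // c) + 15 * 39 % (15 // 15)
tmp = 12 + 7
c = c % tmp % total[21]
if 32 != tmp:
    total = total + 19
    tmp += total // c
c += tmp > total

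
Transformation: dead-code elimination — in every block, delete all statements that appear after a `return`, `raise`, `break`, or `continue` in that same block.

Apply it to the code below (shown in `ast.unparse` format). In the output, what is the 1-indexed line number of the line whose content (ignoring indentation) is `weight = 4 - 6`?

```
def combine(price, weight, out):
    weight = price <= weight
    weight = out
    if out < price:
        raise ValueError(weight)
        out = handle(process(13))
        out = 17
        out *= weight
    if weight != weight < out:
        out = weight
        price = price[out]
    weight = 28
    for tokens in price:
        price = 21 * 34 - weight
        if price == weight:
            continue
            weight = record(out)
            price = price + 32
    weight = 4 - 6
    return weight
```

Transformed code:
def combine(price, weight, out):
    weight = price <= weight
    weight = out
    if out < price:
        raise ValueError(weight)
    if weight != weight < out:
        out = weight
        price = price[out]
    weight = 28
    for tokens in price:
        price = 21 * 34 - weight
        if price == weight:
            continue
    weight = 4 - 6
    return weight

14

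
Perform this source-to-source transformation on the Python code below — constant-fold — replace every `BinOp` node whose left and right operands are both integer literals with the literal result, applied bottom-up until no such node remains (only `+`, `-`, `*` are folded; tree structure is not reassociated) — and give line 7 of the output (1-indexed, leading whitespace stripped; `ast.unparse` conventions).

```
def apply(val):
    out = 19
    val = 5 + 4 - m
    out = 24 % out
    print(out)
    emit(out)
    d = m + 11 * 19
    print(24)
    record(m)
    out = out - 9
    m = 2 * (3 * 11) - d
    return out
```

Transformed code:
def apply(val):
    out = 19
    val = 9 - m
    out = 24 % out
    print(out)
    emit(out)
    d = m + 209
    print(24)
    record(m)
    out = out - 9
    m = 66 - d
    return out

d = m + 209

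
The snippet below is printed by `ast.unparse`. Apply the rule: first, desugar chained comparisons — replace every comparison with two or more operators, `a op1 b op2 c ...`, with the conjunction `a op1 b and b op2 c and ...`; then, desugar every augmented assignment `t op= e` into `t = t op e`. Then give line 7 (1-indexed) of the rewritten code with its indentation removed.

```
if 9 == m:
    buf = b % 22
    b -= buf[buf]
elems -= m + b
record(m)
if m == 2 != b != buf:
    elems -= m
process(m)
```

Transformed code:
if 9 == m:
    buf = b % 22
    b = b - buf[buf]
elems = elems - (m + b)
record(m)
if m == 2 and 2 != b and (b != buf):
    elems = elems - m
process(m)

elems = elems - m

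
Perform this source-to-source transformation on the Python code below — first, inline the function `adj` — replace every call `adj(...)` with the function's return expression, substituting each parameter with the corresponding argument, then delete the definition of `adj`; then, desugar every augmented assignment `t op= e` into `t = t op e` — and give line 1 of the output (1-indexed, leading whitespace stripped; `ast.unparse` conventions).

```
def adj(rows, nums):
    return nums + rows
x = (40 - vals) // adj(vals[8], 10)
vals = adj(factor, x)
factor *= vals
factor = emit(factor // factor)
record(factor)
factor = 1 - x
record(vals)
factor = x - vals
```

Transformed code:
x = (40 - vals) // (10 + vals[8])
vals = x + factor
factor = factor * vals
factor = emit(factor // factor)
record(factor)
factor = 1 - x
record(vals)
factor = x - vals

x = (40 - vals) // (10 + vals[8])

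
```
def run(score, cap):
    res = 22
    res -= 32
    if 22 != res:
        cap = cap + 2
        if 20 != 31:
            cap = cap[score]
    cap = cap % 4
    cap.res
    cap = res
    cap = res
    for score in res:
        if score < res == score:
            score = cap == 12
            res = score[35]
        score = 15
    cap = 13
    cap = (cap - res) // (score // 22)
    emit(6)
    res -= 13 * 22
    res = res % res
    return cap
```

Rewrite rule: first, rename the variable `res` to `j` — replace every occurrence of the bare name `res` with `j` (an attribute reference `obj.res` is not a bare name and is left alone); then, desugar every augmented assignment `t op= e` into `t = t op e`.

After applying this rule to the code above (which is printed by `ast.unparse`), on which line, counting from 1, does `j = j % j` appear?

Transformed code:
def run(score, cap):
    j = 22
    j = j - 32
    if 22 != j:
        cap = cap + 2
        if 20 != 31:
            cap = cap[score]
    cap = cap % 4
    cap.res
    cap = j
    cap = j
    for score in j:
        if score < j == score:
            score = cap == 12
            j = score[35]
        score = 15
    cap = 13
    cap = (cap - j) // (score // 22)
    emit(6)
    j = j - 13 * 22
    j = j % j
    return cap

21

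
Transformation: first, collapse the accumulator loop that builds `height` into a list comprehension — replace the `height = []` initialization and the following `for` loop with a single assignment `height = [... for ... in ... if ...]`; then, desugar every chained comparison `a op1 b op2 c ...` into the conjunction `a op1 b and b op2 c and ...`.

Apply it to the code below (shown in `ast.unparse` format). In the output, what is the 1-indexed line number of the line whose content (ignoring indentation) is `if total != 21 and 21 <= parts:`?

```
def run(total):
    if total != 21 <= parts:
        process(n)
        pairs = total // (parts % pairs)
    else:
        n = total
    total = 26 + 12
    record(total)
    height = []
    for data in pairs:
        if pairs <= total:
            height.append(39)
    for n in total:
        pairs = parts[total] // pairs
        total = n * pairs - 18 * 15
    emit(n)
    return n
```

2

Transformed code:
def run(total):
    if total != 21 and 21 <= parts:
        process(n)
        pairs = total // (parts % pairs)
    else:
        n = total
    total = 26 + 12
    record(total)
    height = [39 for data in pairs if pairs <= total]
    for n in total:
        pairs = parts[total] // pairs
        total = n * pairs - 18 * 15
    emit(n)
    return n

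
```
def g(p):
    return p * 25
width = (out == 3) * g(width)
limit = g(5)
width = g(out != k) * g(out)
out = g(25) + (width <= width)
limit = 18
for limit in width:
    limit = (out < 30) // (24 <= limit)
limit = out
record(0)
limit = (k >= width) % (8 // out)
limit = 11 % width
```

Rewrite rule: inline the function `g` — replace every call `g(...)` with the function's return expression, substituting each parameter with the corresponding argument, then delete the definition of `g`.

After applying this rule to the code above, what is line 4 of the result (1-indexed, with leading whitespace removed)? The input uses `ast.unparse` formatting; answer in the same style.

Transformed code:
width = (out == 3) * (width * 25)
limit = 5 * 25
width = (out != k) * 25 * (out * 25)
out = 25 * 25 + (width <= width)
limit = 18
for limit in width:
    limit = (out < 30) // (24 <= limit)
limit = out
record(0)
limit = (k >= width) % (8 // out)
limit = 11 % width

out = 25 * 25 + (width <= width)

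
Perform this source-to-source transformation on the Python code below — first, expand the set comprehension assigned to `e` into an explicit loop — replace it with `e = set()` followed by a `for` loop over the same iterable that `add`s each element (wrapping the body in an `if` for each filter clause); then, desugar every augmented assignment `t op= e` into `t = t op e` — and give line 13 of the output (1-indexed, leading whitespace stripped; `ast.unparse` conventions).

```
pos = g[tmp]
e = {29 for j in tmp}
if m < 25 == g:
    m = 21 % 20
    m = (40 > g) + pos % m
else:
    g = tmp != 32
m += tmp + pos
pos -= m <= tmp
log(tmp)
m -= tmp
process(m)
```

Transformed code:
pos = g[tmp]
e = set()
for j in tmp:
    e.add(29)
if m < 25 == g:
    m = 21 % 20
    m = (40 > g) + pos % m
else:
    g = tmp != 32
m = m + (tmp + pos)
pos = pos - (m <= tmp)
log(tmp)
m = m - tmp
process(m)

m = m - tmp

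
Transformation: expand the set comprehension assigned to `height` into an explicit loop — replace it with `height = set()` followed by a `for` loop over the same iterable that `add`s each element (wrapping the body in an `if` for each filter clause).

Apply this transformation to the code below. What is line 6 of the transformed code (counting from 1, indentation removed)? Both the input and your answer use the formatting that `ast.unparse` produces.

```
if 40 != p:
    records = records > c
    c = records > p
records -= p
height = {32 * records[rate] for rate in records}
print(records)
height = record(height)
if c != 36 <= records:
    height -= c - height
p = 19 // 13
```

Transformed code:
if 40 != p:
    records = records > c
    c = records > p
records -= p
height = set()
for rate in records:
    height.add(32 * records[rate])
print(records)
height = record(height)
if c != 36 <= records:
    height -= c - height
p = 19 // 13

for rate in records:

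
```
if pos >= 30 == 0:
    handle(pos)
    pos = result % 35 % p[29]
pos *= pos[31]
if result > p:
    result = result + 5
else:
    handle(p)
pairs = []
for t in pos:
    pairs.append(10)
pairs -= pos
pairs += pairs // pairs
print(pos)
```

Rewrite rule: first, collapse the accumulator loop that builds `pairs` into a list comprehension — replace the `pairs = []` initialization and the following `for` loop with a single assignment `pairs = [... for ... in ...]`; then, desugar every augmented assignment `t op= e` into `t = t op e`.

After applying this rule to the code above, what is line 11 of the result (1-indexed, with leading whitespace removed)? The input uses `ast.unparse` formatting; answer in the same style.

Transformed code:
if pos >= 30 == 0:
    handle(pos)
    pos = result % 35 % p[29]
pos = pos * pos[31]
if result > p:
    result = result + 5
else:
    handle(p)
pairs = [10 for t in pos]
pairs = pairs - pos
pairs = pairs + pairs // pairs
print(pos)

pairs = pairs + pairs // pairs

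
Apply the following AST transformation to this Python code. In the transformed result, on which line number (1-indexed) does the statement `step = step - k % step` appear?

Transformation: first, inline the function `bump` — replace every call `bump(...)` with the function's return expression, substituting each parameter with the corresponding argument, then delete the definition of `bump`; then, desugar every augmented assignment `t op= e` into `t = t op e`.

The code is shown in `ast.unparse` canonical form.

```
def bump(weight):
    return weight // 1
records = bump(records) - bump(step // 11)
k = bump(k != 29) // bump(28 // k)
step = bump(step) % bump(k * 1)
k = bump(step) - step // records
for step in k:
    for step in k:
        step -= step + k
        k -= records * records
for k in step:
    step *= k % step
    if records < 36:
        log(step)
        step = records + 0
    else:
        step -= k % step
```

Transformed code:
records = records // 1 - step // 11 // 1
k = (k != 29) // 1 // (28 // k // 1)
step = step // 1 % (k * 1 // 1)
k = step // 1 - step // records
for step in k:
    for step in k:
        step = step - (step + k)
        k = k - records * records
for k in step:
    step = step * (k % step)
    if records < 36:
        log(step)
        step = records + 0
    else:
        step = step - k % step

15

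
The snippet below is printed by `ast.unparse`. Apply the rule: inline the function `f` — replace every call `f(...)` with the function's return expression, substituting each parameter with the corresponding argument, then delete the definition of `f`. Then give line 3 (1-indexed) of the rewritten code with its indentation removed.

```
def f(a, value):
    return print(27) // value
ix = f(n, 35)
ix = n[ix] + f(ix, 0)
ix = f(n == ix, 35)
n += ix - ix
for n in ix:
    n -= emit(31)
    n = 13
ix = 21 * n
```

Transformed code:
ix = print(27) // 35
ix = n[ix] + print(27) // 0
ix = print(27) // 35
n += ix - ix
for n in ix:
    n -= emit(31)
    n = 13
ix = 21 * n

ix = print(27) // 35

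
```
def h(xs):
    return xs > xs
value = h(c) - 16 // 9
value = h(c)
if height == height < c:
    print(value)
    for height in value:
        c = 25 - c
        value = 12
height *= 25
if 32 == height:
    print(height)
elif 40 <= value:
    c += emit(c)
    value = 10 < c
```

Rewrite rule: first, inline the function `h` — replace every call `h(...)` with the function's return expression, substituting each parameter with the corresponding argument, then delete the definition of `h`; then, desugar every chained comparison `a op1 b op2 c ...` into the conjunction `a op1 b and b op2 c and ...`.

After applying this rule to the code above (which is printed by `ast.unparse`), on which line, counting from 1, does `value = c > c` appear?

2

Transformed code:
value = (c > c) - 16 // 9
value = c > c
if height == height and height < c:
    print(value)
    for height in value:
        c = 25 - c
        value = 12
height *= 25
if 32 == height:
    print(height)
elif 40 <= value:
    c += emit(c)
    value = 10 < c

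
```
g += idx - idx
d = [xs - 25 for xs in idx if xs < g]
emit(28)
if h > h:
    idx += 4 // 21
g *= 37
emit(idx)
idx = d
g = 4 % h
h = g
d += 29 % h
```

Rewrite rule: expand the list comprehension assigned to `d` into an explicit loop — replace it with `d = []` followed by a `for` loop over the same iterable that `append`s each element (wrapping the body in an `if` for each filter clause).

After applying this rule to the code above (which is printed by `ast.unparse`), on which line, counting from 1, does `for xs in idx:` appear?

Transformed code:
g += idx - idx
d = []
for xs in idx:
    if xs < g:
        d.append(xs - 25)
emit(28)
if h > h:
    idx += 4 // 21
g *= 37
emit(idx)
idx = d
g = 4 % h
h = g
d += 29 % h

3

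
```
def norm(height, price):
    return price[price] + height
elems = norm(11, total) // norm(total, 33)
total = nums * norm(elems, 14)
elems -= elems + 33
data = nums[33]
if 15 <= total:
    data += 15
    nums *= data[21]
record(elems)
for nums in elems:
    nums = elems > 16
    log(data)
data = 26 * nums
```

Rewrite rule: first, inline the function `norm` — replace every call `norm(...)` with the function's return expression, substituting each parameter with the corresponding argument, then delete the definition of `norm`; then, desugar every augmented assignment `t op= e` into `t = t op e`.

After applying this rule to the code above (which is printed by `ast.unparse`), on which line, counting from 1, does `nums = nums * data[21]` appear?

Transformed code:
elems = (total[total] + 11) // (33[33] + total)
total = nums * (14[14] + elems)
elems = elems - (elems + 33)
data = nums[33]
if 15 <= total:
    data = data + 15
    nums = nums * data[21]
record(elems)
for nums in elems:
    nums = elems > 16
    log(data)
data = 26 * nums

7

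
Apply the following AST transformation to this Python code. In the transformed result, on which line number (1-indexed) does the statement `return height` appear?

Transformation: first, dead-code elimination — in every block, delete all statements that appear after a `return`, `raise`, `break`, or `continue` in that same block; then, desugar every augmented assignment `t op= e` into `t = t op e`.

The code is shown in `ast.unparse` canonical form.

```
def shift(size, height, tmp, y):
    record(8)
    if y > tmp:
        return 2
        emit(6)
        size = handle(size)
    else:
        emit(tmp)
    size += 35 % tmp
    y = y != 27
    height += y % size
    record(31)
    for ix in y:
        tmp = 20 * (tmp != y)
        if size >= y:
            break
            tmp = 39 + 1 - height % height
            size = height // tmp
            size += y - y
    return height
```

15

Transformed code:
def shift(size, height, tmp, y):
    record(8)
    if y > tmp:
        return 2
    else:
        emit(tmp)
    size = size + 35 % tmp
    y = y != 27
    height = height + y % size
    record(31)
    for ix in y:
        tmp = 20 * (tmp != y)
        if size >= y:
            break
    return height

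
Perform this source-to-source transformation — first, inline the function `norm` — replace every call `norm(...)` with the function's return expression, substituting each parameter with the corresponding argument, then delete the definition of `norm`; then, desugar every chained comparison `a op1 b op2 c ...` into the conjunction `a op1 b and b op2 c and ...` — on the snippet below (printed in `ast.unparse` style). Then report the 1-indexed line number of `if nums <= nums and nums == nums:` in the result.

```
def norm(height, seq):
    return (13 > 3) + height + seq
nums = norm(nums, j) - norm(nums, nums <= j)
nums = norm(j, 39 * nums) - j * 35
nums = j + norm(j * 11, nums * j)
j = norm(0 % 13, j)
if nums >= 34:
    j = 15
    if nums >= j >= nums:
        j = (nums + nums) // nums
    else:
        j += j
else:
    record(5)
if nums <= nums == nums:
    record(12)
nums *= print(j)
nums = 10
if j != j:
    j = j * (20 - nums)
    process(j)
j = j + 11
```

Transformed code:
nums = (13 > 3) + nums + j - ((13 > 3) + nums + (nums <= j))
nums = (13 > 3) + j + 39 * nums - j * 35
nums = j + ((13 > 3) + j * 11 + nums * j)
j = (13 > 3) + 0 % 13 + j
if nums >= 34:
    j = 15
    if nums >= j and j >= nums:
        j = (nums + nums) // nums
    else:
        j += j
else:
    record(5)
if nums <= nums and nums == nums:
    record(12)
nums *= print(j)
nums = 10
if j != j:
    j = j * (20 - nums)
    process(j)
j = j + 11

13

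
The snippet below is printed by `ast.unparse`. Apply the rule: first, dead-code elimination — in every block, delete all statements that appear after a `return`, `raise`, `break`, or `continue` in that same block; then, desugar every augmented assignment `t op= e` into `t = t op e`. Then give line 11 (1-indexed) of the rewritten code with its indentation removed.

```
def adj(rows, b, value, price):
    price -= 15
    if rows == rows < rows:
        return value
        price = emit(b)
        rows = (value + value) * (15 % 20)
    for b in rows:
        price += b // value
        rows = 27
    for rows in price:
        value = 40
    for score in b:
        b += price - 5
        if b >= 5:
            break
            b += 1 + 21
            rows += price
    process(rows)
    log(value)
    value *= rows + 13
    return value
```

Transformed code:
def adj(rows, b, value, price):
    price = price - 15
    if rows == rows < rows:
        return value
    for b in rows:
        price = price + b // value
        rows = 27
    for rows in price:
        value = 40
    for score in b:
        b = b + (price - 5)
        if b >= 5:
            break
    process(rows)
    log(value)
    value = value * (rows + 13)
    return value

b = b + (price - 5)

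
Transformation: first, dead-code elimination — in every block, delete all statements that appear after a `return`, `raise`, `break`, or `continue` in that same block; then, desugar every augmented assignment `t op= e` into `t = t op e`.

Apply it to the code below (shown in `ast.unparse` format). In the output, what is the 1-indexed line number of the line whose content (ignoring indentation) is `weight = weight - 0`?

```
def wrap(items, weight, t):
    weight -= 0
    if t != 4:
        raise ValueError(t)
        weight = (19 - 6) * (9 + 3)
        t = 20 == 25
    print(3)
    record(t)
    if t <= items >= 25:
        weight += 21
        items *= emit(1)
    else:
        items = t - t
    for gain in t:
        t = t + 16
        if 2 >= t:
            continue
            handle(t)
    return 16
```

2

Transformed code:
def wrap(items, weight, t):
    weight = weight - 0
    if t != 4:
        raise ValueError(t)
    print(3)
    record(t)
    if t <= items >= 25:
        weight = weight + 21
        items = items * emit(1)
    else:
        items = t - t
    for gain in t:
        t = t + 16
        if 2 >= t:
            continue
    return 16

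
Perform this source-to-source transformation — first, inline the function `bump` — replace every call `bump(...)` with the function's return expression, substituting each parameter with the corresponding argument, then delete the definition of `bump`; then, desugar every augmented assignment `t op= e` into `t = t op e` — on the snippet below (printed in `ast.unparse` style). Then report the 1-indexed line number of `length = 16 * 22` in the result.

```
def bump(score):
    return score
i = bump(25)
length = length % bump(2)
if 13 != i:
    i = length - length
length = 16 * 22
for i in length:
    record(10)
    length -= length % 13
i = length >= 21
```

Transformed code:
i = 25
length = length % 2
if 13 != i:
    i = length - length
length = 16 * 22
for i in length:
    record(10)
    length = length - length % 13
i = length >= 21

5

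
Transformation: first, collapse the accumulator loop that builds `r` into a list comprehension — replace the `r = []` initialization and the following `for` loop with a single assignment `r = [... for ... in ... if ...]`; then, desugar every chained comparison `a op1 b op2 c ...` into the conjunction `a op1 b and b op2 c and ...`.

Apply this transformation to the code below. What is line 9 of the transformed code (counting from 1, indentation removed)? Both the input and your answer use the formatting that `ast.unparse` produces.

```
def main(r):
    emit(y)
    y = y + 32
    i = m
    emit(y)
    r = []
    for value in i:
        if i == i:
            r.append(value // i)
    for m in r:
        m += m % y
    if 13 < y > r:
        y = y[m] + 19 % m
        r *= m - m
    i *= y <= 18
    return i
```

Transformed code:
def main(r):
    emit(y)
    y = y + 32
    i = m
    emit(y)
    r = [value // i for value in i if i == i]
    for m in r:
        m += m % y
    if 13 < y and y > r:
        y = y[m] + 19 % m
        r *= m - m
    i *= y <= 18
    return i

if 13 < y and y > r:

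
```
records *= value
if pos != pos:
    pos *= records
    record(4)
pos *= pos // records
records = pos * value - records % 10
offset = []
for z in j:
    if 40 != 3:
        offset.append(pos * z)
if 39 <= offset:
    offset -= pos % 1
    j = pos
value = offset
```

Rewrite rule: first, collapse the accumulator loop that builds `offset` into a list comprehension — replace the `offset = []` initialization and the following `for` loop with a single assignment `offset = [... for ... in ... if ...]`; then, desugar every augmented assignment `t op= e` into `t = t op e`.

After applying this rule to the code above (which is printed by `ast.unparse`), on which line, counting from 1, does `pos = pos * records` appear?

Transformed code:
records = records * value
if pos != pos:
    pos = pos * records
    record(4)
pos = pos * (pos // records)
records = pos * value - records % 10
offset = [pos * z for z in j if 40 != 3]
if 39 <= offset:
    offset = offset - pos % 1
    j = pos
value = offset

3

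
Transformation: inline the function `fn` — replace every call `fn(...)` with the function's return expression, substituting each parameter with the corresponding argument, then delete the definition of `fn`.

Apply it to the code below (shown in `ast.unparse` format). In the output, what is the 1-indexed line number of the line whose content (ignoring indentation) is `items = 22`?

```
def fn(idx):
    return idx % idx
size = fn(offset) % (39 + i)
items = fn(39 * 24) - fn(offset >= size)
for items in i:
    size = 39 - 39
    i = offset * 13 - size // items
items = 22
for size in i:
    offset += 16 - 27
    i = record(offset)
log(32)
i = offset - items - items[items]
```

Transformed code:
size = offset % offset % (39 + i)
items = 39 * 24 % (39 * 24) - (offset >= size) % (offset >= size)
for items in i:
    size = 39 - 39
    i = offset * 13 - size // items
items = 22
for size in i:
    offset += 16 - 27
    i = record(offset)
log(32)
i = offset - items - items[items]

6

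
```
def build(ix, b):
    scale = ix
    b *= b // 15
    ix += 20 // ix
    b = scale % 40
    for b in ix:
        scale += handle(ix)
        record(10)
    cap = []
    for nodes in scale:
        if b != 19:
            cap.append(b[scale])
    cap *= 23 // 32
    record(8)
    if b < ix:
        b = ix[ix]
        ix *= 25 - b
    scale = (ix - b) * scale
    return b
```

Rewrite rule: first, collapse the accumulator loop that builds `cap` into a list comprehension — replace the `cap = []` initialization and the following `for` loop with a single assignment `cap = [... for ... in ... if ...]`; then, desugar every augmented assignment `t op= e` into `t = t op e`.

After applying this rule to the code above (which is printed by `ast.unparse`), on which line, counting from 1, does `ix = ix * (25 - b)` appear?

14

Transformed code:
def build(ix, b):
    scale = ix
    b = b * (b // 15)
    ix = ix + 20 // ix
    b = scale % 40
    for b in ix:
        scale = scale + handle(ix)
        record(10)
    cap = [b[scale] for nodes in scale if b != 19]
    cap = cap * (23 // 32)
    record(8)
    if b < ix:
        b = ix[ix]
        ix = ix * (25 - b)
    scale = (ix - b) * scale
    return b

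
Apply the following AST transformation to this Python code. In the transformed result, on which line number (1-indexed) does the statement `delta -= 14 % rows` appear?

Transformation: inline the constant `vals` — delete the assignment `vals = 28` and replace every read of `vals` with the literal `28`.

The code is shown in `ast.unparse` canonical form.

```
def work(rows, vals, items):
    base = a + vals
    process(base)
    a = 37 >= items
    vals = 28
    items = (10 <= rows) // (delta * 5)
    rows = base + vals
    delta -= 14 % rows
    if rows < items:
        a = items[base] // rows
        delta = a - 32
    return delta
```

Transformed code:
def work(rows, vals, items):
    base = a + 28
    process(base)
    a = 37 >= items
    items = (10 <= rows) // (delta * 5)
    rows = base + 28
    delta -= 14 % rows
    if rows < items:
        a = items[base] // rows
        delta = a - 32
    return delta

7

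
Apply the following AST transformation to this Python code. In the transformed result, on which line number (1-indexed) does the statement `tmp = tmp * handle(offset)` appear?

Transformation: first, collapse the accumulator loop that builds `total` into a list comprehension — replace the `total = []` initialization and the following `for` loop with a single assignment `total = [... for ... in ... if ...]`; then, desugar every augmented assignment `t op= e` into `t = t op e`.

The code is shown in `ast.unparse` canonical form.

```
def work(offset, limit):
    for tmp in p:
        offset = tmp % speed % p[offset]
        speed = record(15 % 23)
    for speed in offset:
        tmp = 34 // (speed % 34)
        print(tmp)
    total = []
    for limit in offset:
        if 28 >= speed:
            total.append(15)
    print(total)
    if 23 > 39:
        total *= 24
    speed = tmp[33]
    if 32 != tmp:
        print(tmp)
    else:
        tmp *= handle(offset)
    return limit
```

16

Transformed code:
def work(offset, limit):
    for tmp in p:
        offset = tmp % speed % p[offset]
        speed = record(15 % 23)
    for speed in offset:
        tmp = 34 // (speed % 34)
        print(tmp)
    total = [15 for limit in offset if 28 >= speed]
    print(total)
    if 23 > 39:
        total = total * 24
    speed = tmp[33]
    if 32 != tmp:
        print(tmp)
    else:
        tmp = tmp * handle(offset)
    return limit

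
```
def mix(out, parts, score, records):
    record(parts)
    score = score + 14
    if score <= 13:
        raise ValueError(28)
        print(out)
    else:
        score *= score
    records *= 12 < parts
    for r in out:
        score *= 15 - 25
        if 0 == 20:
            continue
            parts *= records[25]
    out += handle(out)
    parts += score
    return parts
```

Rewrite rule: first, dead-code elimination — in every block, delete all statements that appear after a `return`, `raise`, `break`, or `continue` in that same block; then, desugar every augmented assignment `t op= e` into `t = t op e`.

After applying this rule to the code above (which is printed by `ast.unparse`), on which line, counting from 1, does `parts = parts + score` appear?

Transformed code:
def mix(out, parts, score, records):
    record(parts)
    score = score + 14
    if score <= 13:
        raise ValueError(28)
    else:
        score = score * score
    records = records * (12 < parts)
    for r in out:
        score = score * (15 - 25)
        if 0 == 20:
            continue
    out = out + handle(out)
    parts = parts + score
    return parts

14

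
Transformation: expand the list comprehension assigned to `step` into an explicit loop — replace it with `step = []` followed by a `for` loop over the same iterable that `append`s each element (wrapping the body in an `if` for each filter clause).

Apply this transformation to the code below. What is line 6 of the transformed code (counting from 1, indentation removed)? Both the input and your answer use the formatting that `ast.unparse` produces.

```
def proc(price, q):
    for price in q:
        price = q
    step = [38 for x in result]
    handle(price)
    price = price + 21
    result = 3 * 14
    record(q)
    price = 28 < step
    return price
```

Transformed code:
def proc(price, q):
    for price in q:
        price = q
    step = []
    for x in result:
        step.append(38)
    handle(price)
    price = price + 21
    result = 3 * 14
    record(q)
    price = 28 < step
    return price

step.append(38)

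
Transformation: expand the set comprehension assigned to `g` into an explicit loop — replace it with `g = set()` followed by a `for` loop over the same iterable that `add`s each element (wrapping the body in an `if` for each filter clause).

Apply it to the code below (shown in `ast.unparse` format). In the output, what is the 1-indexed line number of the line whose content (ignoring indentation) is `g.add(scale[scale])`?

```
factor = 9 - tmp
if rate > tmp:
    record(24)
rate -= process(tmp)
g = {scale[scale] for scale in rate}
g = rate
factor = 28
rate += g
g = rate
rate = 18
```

Transformed code:
factor = 9 - tmp
if rate > tmp:
    record(24)
rate -= process(tmp)
g = set()
for scale in rate:
    g.add(scale[scale])
g = rate
factor = 28
rate += g
g = rate
rate = 18

7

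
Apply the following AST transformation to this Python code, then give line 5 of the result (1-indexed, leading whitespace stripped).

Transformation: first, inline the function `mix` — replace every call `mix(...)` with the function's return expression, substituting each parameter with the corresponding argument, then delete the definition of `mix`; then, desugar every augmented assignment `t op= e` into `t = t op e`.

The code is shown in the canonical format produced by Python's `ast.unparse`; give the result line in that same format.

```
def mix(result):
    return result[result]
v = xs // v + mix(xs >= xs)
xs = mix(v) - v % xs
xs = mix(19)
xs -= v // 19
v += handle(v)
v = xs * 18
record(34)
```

Transformed code:
v = xs // v + (xs >= xs)[xs >= xs]
xs = v[v] - v % xs
xs = 19[19]
xs = xs - v // 19
v = v + handle(v)
v = xs * 18
record(34)

v = v + handle(v)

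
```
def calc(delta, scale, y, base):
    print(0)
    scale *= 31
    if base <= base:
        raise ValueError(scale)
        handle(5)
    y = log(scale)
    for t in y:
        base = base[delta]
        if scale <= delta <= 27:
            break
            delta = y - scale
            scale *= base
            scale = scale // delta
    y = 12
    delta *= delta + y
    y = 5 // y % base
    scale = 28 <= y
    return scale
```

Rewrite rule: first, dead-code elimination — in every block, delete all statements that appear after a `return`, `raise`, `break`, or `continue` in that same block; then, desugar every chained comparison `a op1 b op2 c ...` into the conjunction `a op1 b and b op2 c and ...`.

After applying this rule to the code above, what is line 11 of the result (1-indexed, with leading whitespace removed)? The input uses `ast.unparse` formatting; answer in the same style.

Transformed code:
def calc(delta, scale, y, base):
    print(0)
    scale *= 31
    if base <= base:
        raise ValueError(scale)
    y = log(scale)
    for t in y:
        base = base[delta]
        if scale <= delta and delta <= 27:
            break
    y = 12
    delta *= delta + y
    y = 5 // y % base
    scale = 28 <= y
    return scale

y = 12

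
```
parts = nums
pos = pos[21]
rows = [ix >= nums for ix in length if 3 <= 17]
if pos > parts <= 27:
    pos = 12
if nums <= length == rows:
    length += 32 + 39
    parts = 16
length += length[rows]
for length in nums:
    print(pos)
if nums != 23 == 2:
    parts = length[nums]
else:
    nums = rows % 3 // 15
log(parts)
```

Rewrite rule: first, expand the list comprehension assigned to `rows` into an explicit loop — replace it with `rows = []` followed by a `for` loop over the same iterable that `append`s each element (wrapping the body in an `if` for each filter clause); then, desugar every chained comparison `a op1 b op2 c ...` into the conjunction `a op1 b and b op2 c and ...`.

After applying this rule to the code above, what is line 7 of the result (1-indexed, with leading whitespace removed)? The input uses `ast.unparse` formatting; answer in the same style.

if pos > parts and parts <= 27:

Transformed code:
parts = nums
pos = pos[21]
rows = []
for ix in length:
    if 3 <= 17:
        rows.append(ix >= nums)
if pos > parts and parts <= 27:
    pos = 12
if nums <= length and length == rows:
    length += 32 + 39
    parts = 16
length += length[rows]
for length in nums:
    print(pos)
if nums != 23 and 23 == 2:
    parts = length[nums]
else:
    nums = rows % 3 // 15
log(parts)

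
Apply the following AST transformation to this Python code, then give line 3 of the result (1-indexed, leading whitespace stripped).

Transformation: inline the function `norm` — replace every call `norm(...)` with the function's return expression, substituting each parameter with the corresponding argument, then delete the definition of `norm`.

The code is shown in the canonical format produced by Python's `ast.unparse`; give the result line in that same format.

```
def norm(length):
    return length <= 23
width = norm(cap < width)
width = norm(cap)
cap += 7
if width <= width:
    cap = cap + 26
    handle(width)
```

cap += 7

Transformed code:
width = (cap < width) <= 23
width = cap <= 23
cap += 7
if width <= width:
    cap = cap + 26
    handle(width)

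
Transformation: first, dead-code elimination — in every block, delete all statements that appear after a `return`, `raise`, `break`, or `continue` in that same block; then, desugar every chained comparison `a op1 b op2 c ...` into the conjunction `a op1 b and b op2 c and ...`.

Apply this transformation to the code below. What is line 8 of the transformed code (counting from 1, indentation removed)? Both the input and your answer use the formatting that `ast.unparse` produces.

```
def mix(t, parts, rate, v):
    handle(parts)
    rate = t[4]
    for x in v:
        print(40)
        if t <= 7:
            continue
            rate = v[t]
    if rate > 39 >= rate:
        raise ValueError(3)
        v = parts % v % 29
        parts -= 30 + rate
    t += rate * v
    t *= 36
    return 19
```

Transformed code:
def mix(t, parts, rate, v):
    handle(parts)
    rate = t[4]
    for x in v:
        print(40)
        if t <= 7:
            continue
    if rate > 39 and 39 >= rate:
        raise ValueError(3)
    t += rate * v
    t *= 36
    return 19

if rate > 39 and 39 >= rate:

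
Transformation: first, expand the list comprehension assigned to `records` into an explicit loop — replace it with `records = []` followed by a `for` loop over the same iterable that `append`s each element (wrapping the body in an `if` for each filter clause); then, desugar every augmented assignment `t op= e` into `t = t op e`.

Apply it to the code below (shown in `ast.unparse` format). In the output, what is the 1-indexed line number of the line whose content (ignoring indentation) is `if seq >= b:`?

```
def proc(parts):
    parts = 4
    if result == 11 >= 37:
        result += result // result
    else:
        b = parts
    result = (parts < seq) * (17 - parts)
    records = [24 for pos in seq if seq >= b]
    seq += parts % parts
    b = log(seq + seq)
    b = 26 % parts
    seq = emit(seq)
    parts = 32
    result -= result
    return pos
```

10

Transformed code:
def proc(parts):
    parts = 4
    if result == 11 >= 37:
        result = result + result // result
    else:
        b = parts
    result = (parts < seq) * (17 - parts)
    records = []
    for pos in seq:
        if seq >= b:
            records.append(24)
    seq = seq + parts % parts
    b = log(seq + seq)
    b = 26 % parts
    seq = emit(seq)
    parts = 32
    result = result - result
    return pos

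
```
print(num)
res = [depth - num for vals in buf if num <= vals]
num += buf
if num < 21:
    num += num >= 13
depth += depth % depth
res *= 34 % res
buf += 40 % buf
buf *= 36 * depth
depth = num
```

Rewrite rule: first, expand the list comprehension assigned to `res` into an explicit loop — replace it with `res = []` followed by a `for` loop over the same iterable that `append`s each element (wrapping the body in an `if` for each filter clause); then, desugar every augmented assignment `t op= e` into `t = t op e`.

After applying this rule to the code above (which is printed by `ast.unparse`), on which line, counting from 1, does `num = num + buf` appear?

6

Transformed code:
print(num)
res = []
for vals in buf:
    if num <= vals:
        res.append(depth - num)
num = num + buf
if num < 21:
    num = num + (num >= 13)
depth = depth + depth % depth
res = res * (34 % res)
buf = buf + 40 % buf
buf = buf * (36 * depth)
depth = num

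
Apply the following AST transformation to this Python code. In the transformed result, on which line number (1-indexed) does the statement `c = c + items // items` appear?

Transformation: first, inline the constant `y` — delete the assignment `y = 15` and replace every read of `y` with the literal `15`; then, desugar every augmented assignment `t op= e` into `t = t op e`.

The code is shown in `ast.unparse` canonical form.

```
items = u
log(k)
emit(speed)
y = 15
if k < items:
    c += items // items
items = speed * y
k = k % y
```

5

Transformed code:
items = u
log(k)
emit(speed)
if k < items:
    c = c + items // items
items = speed * 15
k = k % 15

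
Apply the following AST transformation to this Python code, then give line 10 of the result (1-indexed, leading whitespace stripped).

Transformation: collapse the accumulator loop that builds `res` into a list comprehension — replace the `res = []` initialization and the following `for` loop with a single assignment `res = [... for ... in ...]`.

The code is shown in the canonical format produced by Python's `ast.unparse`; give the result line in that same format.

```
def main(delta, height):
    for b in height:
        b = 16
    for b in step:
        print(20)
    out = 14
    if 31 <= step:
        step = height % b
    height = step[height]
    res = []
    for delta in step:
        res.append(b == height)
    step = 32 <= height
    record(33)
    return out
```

res = [b == height for delta in step]

Transformed code:
def main(delta, height):
    for b in height:
        b = 16
    for b in step:
        print(20)
    out = 14
    if 31 <= step:
        step = height % b
    height = step[height]
    res = [b == height for delta in step]
    step = 32 <= height
    record(33)
    return out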